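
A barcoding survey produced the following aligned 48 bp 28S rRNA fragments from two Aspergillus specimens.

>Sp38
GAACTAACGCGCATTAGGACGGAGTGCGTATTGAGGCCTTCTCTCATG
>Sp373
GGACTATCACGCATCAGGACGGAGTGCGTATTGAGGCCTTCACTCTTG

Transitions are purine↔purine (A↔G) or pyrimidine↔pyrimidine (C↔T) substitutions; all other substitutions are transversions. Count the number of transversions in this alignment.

3

Mismatches occur at site 2 (A→G, transition), site 7 (A→T, transversion), site 9 (G→A, transition), site 15 (T→C, transition), site 42 (T→A, transversion), site 46 (A→T, transversion).
Of the 6 differences, 3 transitions and 3 transversions, so the answer is 3.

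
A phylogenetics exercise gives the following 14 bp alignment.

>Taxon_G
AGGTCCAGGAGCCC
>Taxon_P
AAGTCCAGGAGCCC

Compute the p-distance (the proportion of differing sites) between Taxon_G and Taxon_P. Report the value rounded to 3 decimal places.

0.071

The sequences differ at position 2 (G/A).
There are 1 differences over 14 sites, so p = 1/14 = 0.071.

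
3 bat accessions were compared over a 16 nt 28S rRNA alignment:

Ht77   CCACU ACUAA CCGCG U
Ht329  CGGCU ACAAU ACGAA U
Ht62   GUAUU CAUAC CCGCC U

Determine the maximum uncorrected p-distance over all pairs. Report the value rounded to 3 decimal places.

0.688

Pairwise Hamming distances:
  Ht77 vs Ht329: 7
  Ht77 vs Ht62: 7
  Ht329 vs Ht62: 11
The largest is 11 mismatches, between Ht329 and Ht62; p = 11/16 = 0.688.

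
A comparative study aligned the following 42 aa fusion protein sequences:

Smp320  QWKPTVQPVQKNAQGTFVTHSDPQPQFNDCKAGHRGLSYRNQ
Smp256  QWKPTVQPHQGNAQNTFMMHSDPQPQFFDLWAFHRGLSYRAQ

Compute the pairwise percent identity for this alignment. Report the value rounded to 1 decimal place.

76.2%

Differing sites — 9:V/H; 11:K/G; 15:G/N; 18:V/M; 19:T/M; 28:N/F; 30:C/L; 31:K/W; 33:G/F; 41:N/A.
32 of the 42 sites match, so the percent identity is 32/42 × 100 = 76.2%.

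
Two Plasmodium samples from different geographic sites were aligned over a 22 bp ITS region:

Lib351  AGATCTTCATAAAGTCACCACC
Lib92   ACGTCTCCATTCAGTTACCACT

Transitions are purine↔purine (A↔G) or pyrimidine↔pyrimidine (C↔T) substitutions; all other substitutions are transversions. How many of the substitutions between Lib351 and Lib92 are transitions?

4

The sequences differ at positions 2 (G/C, transversion), 3 (A/G, transition), 7 (T/C, transition), 11 (A/T, transversion), 12 (A/C, transversion), 16 (C/T, transition), 22 (C/T, transition).
Of the 7 differences, 4 transitions and 3 transversions, so the answer is 4.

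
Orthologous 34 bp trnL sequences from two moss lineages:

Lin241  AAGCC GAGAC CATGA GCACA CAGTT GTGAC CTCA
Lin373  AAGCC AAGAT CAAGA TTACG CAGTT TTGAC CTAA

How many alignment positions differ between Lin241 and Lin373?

8

Differing sites — 6:G/A; 10:C/T; 13:T/A; 16:G/T; 17:C/T; 20:A/G; 26:G/T; 33:C/A.
That gives 8 mismatches out of 34 aligned sites, so the Hamming distance is 8.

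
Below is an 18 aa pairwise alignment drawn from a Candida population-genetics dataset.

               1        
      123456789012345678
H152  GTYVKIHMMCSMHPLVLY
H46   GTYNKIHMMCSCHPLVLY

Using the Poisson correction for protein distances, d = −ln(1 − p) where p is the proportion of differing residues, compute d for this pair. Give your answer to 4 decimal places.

0.1178

Differing sites — 4:V/N; 12:M/C.
p = 2/18 = 0.111111.
d = −ln(1 − 0.111111) = −ln(0.888889) = 0.1178.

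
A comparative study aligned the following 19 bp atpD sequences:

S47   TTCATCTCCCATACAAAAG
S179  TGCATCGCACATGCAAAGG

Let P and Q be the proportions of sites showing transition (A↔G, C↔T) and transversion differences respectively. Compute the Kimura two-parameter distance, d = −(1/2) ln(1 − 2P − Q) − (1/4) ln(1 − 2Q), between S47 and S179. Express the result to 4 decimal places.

0.3246

Differing sites — 2:T/G (Tv); 7:T/G (Tv); 9:C/A (Tv); 13:A/G (Ti); 18:A/G (Ti).
Of the 5 differences, 2 transitions and 3 transversions over 19 sites: P = 2/19 = 0.105263, Q = 3/19 = 0.157895.
d = −0.5·ln(0.631579) − 0.25·ln(0.684210) = −0.5·(-0.459532) − 0.25·(-0.379490) = 0.3246.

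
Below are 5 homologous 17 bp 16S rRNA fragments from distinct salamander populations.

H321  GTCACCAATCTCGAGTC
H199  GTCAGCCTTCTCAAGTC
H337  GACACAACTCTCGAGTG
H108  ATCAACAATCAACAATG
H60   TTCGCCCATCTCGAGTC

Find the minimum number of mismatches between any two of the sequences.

Pairwise Hamming distances:
  H321 vs H199: 4
  H321 vs H337: 4
  H321 vs H108: 7
  H321 vs H60: 3
  H199 vs H337: 7
  H199 vs H108: 9
  H199 vs H60: 5
  H337 vs H108: 9
  H337 vs H60: 7
  H108 vs H60: 9
The smallest is 3, between H321 and H60.

3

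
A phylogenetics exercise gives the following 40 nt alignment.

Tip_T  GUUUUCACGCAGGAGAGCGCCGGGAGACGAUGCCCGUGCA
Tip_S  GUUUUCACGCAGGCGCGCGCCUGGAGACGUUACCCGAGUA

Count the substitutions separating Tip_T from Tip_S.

7

Differing sites — 14:A/C; 16:A/C; 22:G/U; 30:A/U; 32:G/A; 37:U/A; 39:C/U.
That gives 7 mismatches out of 40 aligned sites, so the Hamming distance is 7.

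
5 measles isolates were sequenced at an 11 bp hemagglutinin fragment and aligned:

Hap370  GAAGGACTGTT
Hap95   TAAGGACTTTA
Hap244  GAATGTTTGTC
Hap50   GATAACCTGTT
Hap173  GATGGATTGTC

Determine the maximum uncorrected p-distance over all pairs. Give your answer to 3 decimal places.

0.636

Pairwise Hamming distances:
  Hap370 vs Hap95: 3
  Hap370 vs Hap244: 4
  Hap370 vs Hap50: 4
  Hap370 vs Hap173: 3
  Hap95 vs Hap244: 6
  Hap95 vs Hap50: 7
  Hap95 vs Hap173: 5
  Hap244 vs Hap50: 6
  Hap244 vs Hap173: 3
  Hap50 vs Hap173: 5
The largest is 7 mismatches, between Hap95 and Hap50; p = 7/11 = 0.636.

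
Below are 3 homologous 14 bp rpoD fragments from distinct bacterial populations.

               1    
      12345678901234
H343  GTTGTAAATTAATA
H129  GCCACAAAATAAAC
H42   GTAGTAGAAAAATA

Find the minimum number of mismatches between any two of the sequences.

Pairwise Hamming distances:
  H343 vs H129: 7
  H343 vs H42: 4
  H129 vs H42: 8
The smallest is 4, between H343 and H42.

4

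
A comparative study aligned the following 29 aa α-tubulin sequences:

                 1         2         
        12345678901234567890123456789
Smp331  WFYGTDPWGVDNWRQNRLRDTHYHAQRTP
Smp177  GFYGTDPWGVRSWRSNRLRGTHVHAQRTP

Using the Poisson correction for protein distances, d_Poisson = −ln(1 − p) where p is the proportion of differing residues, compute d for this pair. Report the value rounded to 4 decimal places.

The sequences differ at positions 1 (W/G), 11 (D/R), 12 (N/S), 15 (Q/S), 20 (D/G), 23 (Y/V).
p = 6/29 = 0.206897.
d = −ln(1 − 0.206897) = −ln(0.793103) = 0.2318.

0.2318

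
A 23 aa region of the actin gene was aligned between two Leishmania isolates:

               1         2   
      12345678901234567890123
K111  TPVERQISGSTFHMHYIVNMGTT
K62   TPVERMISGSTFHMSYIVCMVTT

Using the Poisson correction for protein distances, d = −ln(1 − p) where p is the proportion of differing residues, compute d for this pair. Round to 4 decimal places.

0.1911

The sequences differ at positions 6 (Q/M), 15 (H/S), 19 (N/C), 21 (G/V).
p = 4/23 = 0.173913.
d = −ln(1 − 0.173913) = −ln(0.826087) = 0.1911.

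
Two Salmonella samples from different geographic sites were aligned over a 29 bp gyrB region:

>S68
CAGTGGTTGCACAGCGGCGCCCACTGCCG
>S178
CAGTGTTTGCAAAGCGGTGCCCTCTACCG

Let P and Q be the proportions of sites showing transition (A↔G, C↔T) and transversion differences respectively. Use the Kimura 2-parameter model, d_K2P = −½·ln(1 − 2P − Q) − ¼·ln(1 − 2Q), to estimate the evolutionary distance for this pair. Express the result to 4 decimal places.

The sequences differ at positions 6 (G/T, transversion), 12 (C/A, transversion), 18 (C/T, transition), 23 (A/T, transversion), 26 (G/A, transition).
Of the 5 differences, 2 transitions and 3 transversions over 29 sites: P = 2/29 = 0.068966, Q = 3/29 = 0.103448.
d = −0.5·ln(0.758620) − 0.25·ln(0.793104) = −0.5·(-0.276254) − 0.25·(-0.231801) = 0.1961.

0.1961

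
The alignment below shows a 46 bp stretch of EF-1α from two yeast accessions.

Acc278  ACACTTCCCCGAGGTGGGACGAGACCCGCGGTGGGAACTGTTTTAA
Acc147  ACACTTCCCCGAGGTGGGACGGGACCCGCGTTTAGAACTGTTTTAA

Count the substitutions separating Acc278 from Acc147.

4

The sequences differ at positions 22 (A/G), 31 (G/T), 33 (G/T), 34 (G/A).
That gives 4 mismatches out of 46 aligned sites, so the Hamming distance is 4.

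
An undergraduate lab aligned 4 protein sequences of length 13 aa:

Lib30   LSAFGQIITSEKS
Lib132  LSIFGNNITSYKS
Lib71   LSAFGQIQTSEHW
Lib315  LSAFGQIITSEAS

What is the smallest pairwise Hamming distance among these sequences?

Pairwise Hamming distances:
  Lib30 vs Lib132: 4
  Lib30 vs Lib71: 3
  Lib30 vs Lib315: 1
  Lib132 vs Lib71: 7
  Lib132 vs Lib315: 5
  Lib71 vs Lib315: 3
The smallest is 1, between Lib30 and Lib315.

1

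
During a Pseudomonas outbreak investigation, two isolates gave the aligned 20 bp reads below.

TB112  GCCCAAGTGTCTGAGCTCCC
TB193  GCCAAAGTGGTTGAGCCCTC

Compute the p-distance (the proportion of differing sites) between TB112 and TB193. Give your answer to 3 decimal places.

The sequences differ at positions 4 (C/A), 10 (T/G), 11 (C/T), 17 (T/C), 19 (C/T).
There are 5 differences over 20 sites, so p = 5/20 = 0.250.

0.250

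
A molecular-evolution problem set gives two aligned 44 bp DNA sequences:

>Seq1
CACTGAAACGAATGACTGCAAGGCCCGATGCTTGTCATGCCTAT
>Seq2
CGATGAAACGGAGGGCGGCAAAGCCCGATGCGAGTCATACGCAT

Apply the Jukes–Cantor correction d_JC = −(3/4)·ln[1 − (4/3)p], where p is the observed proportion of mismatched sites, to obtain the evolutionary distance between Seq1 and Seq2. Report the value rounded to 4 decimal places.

0.3390

Differing sites — 2:A/G; 3:C/A; 11:A/G; 13:T/G; 15:A/G; 17:T/G; 22:G/A; 32:T/G; 33:T/A; 39:G/A; 41:C/G; 42:T/C.
p = 12/44 = 0.272727.
d = −0.75 · ln(1 − (4/3)·0.272727) = −0.75 · ln(0.636364) = −0.75 · (-0.451985) = 0.3390.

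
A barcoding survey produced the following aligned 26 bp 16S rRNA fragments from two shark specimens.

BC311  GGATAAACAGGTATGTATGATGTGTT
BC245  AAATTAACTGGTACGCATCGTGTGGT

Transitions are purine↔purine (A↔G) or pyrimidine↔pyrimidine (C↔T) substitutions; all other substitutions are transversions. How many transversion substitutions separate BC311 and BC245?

Mismatches occur at site 1 (G↔A, transition), site 2 (G↔A, transition), site 5 (A↔T, transversion), site 9 (A↔T, transversion), site 14 (T↔C, transition), site 16 (T↔C, transition), site 19 (G↔C, transversion), site 20 (A↔G, transition), site 25 (T↔G, transversion).
Of the 9 differences, 5 transitions and 4 transversions, so the answer is 4.

4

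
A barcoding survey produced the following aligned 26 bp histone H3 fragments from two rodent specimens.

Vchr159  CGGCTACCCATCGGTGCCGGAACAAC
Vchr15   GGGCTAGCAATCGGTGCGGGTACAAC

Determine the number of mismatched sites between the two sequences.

5

Differing sites — 1:C/G; 7:C/G; 9:C/A; 18:C/G; 21:A/T.
That gives 5 mismatches out of 26 aligned sites, so the Hamming distance is 5.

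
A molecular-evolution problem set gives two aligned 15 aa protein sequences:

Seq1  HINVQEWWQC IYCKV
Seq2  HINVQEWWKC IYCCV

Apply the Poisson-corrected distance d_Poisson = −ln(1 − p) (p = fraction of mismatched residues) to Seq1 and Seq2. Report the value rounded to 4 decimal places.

0.1431

Differing sites — 9:Q/K; 14:K/C.
p = 2/15 = 0.133333.
d = −ln(1 − 0.133333) = −ln(0.866667) = 0.1431.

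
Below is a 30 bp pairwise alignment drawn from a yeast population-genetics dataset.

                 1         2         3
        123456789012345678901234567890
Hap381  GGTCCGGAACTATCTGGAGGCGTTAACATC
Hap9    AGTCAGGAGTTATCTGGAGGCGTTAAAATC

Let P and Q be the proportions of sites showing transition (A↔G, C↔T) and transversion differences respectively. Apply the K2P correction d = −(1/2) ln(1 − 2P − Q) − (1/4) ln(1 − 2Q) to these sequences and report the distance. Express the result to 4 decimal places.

The sequences differ at positions 1 (G/A, transition), 5 (C/A, transversion), 9 (A/G, transition), 10 (C/T, transition), 27 (C/A, transversion).
Of the 5 differences, 3 transitions and 2 transversions over 30 sites: P = 3/30 = 0.100000, Q = 2/30 = 0.066667.
d = −0.5·ln(0.733333) − 0.25·ln(0.866666) = −0.5·(-0.310155) − 0.25·(-0.143102) = 0.1909.

0.1909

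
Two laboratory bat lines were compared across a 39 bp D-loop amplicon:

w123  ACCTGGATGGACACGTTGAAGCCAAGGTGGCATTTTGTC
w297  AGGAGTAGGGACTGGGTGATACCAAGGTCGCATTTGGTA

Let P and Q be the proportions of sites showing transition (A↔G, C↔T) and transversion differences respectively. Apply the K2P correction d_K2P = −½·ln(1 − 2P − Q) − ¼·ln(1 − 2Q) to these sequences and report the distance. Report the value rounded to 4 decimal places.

Differing sites — 2:C/G (Tv); 3:C/G (Tv); 4:T/A (Tv); 6:G/T (Tv); 8:T/G (Tv); 13:A/T (Tv); 14:C/G (Tv); 16:T/G (Tv); 20:A/T (Tv); 21:G/A (Ti); 29:G/C (Tv); 36:T/G (Tv); 39:C/A (Tv).
Of the 13 differences, 1 transition and 12 transversions over 39 sites: P = 1/39 = 0.025641, Q = 12/39 = 0.307692.
d = −0.5·ln(0.641026) − 0.25·ln(0.384616) = −0.5·(-0.444685) − 0.25·(-0.955510) = 0.4612.

0.4612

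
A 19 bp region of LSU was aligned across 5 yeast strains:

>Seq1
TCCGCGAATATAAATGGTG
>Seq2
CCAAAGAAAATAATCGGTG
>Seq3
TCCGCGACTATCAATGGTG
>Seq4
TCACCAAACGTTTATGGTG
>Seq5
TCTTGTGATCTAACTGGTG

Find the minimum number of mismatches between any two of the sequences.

Pairwise Hamming distances:
  Seq1 vs Seq2: 7
  Seq1 vs Seq3: 2
  Seq1 vs Seq4: 7
  Seq1 vs Seq5: 7
  Seq2 vs Seq3: 9
  Seq2 vs Seq4: 10
  Seq2 vs Seq5: 10
  Seq3 vs Seq4: 8
  Seq3 vs Seq5: 9
  Seq4 vs Seq5: 10
The smallest is 2, between Seq1 and Seq3.

2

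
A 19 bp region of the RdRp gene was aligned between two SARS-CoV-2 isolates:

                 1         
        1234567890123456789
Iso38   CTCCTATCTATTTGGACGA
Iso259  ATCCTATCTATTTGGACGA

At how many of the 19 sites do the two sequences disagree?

A single mismatch occurs at site 1 (C↔A).
That gives 1 mismatch out of 19 aligned sites, so the Hamming distance is 1.

1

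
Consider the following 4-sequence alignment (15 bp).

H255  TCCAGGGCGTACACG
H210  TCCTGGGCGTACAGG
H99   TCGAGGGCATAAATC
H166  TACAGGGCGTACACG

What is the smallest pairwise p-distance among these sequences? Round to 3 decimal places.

0.067

Pairwise Hamming distances:
  H255 vs H210: 2
  H255 vs H99: 5
  H255 vs H166: 1
  H210 vs H99: 6
  H210 vs H166: 3
  H99 vs H166: 6
The smallest is 1 mismatch, between H255 and H166; p = 1/15 = 0.067.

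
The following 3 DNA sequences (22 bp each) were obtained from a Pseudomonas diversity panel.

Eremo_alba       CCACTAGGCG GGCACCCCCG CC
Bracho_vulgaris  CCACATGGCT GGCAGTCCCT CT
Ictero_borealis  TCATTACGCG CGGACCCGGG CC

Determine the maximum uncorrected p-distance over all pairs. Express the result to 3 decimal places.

0.636

Pairwise Hamming distances:
  Eremo_alba vs Bracho_vulgaris: 7
  Eremo_alba vs Ictero_borealis: 7
  Bracho_vulgaris vs Ictero_borealis: 14
The largest is 14 mismatches, between Bracho_vulgaris and Ictero_borealis; p = 14/22 = 0.636.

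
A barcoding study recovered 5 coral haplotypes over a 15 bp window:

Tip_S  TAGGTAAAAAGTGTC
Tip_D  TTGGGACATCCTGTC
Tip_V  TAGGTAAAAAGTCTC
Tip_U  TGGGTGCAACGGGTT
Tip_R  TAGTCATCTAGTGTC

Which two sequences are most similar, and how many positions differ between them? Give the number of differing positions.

Pairwise Hamming distances:
  Tip_S vs Tip_D: 6
  Tip_S vs Tip_V: 1
  Tip_S vs Tip_U: 6
  Tip_S vs Tip_R: 5
  Tip_D vs Tip_V: 7
  Tip_D vs Tip_U: 7
  Tip_D vs Tip_R: 7
  Tip_V vs Tip_U: 7
  Tip_V vs Tip_R: 6
  Tip_U vs Tip_R: 10
The smallest is 1, between Tip_S and Tip_V.

1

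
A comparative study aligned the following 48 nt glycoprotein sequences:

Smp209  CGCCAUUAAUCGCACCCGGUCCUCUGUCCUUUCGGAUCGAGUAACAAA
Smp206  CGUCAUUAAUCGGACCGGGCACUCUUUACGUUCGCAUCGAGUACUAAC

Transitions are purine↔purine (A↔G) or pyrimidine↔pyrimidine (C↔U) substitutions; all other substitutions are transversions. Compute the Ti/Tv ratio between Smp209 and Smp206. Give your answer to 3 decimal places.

Mismatches occur at site 3 (C→U, transition), site 13 (C→G, transversion), site 17 (C→G, transversion), site 20 (U→C, transition), site 21 (C→A, transversion), site 26 (G→U, transversion), site 28 (C→A, transversion), site 30 (U→G, transversion), site 35 (G→C, transversion), site 44 (A→C, transversion), site 45 (C→U, transition), site 48 (A→C, transversion).
Of the 12 differences, 3 transitions and 9 transversions, so Ti/Tv = 3/9 = 0.333.

0.333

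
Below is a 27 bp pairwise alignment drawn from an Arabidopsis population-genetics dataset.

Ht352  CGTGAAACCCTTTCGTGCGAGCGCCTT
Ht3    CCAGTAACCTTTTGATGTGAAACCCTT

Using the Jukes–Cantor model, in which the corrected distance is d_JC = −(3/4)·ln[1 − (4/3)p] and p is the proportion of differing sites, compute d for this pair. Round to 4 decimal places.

The sequences differ at positions 2 (G/C), 3 (T/A), 5 (A/T), 10 (C/T), 14 (C/G), 15 (G/A), 18 (C/T), 21 (G/A), 22 (C/A), 23 (G/C).
p = 10/27 = 0.370370.
d = −0.75 · ln(1 − (4/3)·0.370370) = −0.75 · ln(0.506173) = −0.75 · (-0.680877) = 0.5107.

0.5107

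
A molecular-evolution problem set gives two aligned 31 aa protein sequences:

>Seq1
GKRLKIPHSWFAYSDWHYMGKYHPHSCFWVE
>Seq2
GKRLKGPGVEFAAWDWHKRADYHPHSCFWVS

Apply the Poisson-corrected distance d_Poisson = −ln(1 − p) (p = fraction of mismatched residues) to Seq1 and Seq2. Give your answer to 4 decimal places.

The sequences differ at positions 6 (I/G), 8 (H/G), 9 (S/V), 10 (W/E), 13 (Y/A), 14 (S/W), 18 (Y/K), 19 (M/R), 20 (G/A), 21 (K/D), 31 (E/S).
p = 11/31 = 0.354839.
d = −ln(1 − 0.354839) = −ln(0.645161) = 0.4383.

0.4383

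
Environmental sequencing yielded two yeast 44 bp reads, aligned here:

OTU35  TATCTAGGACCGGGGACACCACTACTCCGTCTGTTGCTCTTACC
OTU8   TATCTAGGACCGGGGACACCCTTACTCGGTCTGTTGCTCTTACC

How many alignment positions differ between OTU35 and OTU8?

3

Differing sites — 21:A/C; 22:C/T; 28:C/G.
That gives 3 mismatches out of 44 aligned sites, so the Hamming distance is 3.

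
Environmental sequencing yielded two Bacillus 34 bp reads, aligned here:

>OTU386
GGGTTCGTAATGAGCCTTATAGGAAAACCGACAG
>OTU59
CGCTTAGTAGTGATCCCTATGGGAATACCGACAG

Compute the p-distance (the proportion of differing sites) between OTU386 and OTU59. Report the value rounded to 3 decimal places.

Mismatches occur at site 1 (G↔C), site 3 (G↔C), site 6 (C↔A), site 10 (A↔G), site 14 (G↔T), site 17 (T↔C), site 21 (A↔G), site 26 (A↔T).
There are 8 differences over 34 sites, so p = 8/34 = 0.235.

0.235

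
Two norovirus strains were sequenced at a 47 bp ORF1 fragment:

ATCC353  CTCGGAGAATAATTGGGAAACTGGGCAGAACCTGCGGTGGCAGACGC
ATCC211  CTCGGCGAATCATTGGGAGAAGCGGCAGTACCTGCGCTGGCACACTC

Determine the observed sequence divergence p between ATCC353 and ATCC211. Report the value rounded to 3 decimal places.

0.213

The sequences differ at positions 6 (A/C), 11 (A/C), 19 (A/G), 21 (C/A), 22 (T/G), 23 (G/C), 29 (A/T), 37 (G/C), 43 (G/C), 46 (G/T).
There are 10 differences over 47 sites, so p = 10/47 = 0.213.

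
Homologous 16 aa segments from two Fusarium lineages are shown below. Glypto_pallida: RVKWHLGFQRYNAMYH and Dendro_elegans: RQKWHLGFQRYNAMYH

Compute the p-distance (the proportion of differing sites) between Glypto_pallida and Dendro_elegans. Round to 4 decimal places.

0.0625

Differing sites — 2:V/Q.
There are 1 differences over 16 sites, so p = 1/16 = 0.0625.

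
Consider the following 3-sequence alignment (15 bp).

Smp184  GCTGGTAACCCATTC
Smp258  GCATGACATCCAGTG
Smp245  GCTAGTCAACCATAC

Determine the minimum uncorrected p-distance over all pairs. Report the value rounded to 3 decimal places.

0.267

Pairwise Hamming distances:
  Smp184 vs Smp258: 7
  Smp184 vs Smp245: 4
  Smp258 vs Smp245: 7
The smallest is 4 mismatches, between Smp184 and Smp245; p = 4/15 = 0.267.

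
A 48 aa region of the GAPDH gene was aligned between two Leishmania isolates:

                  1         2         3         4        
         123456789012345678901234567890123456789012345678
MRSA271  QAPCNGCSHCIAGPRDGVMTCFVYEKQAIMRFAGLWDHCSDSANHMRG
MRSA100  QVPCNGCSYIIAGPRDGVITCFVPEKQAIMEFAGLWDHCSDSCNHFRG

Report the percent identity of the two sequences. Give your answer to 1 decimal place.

83.3%

The sequences differ at positions 2 (A/V), 9 (H/Y), 10 (C/I), 19 (M/I), 24 (Y/P), 31 (R/E), 43 (A/C), 46 (M/F).
40 of the 48 sites match, so the percent identity is 40/48 × 100 = 83.3%.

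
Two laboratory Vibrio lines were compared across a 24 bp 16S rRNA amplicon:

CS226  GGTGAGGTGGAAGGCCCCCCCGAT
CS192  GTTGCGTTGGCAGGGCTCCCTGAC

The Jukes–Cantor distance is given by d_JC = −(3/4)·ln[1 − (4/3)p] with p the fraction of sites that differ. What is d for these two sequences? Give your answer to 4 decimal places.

The sequences differ at positions 2 (G/T), 5 (A/C), 7 (G/T), 11 (A/C), 15 (C/G), 17 (C/T), 21 (C/T), 24 (T/C).
p = 8/24 = 0.333333.
d = −0.75 · ln(1 − (4/3)·0.333333) = −0.75 · ln(0.555556) = −0.75 · (-0.587786) = 0.4408.

0.4408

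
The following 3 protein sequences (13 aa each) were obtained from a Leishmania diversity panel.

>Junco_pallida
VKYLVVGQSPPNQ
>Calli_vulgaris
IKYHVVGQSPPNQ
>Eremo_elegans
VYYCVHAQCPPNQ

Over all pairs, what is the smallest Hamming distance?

Pairwise Hamming distances:
  Junco_pallida vs Calli_vulgaris: 2
  Junco_pallida vs Eremo_elegans: 5
  Calli_vulgaris vs Eremo_elegans: 6
The smallest is 2, between Junco_pallida and Calli_vulgaris.

2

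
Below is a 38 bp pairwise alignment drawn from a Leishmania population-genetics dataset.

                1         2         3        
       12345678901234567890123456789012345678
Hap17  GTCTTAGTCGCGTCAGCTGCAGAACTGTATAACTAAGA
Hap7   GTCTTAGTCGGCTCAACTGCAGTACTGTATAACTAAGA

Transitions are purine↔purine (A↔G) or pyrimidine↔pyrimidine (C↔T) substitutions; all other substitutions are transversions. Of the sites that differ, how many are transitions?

1

Differing sites — 11:C/G (Tv); 12:G/C (Tv); 16:G/A (Ti); 23:A/T (Tv).
Of the 4 differences, 1 transition and 3 transversions, so the answer is 1.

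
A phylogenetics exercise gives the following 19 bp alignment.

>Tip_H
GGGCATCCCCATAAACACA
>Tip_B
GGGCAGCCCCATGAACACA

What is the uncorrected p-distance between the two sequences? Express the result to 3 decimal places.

The sequences differ at positions 6 (T/G), 13 (A/G).
There are 2 differences over 19 sites, so p = 2/19 = 0.105.

0.105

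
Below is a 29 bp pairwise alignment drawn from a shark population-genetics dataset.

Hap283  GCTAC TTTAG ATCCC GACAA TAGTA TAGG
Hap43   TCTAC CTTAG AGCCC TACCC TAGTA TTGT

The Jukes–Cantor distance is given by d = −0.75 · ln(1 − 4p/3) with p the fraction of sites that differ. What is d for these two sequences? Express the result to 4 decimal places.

Mismatches occur at site 1 (G/T), site 6 (T/C), site 12 (T/G), site 16 (G/T), site 19 (A/C), site 20 (A/C), site 27 (A/T), site 29 (G/T).
p = 8/29 = 0.275862.
d = −0.75 · ln(1 − (4/3)·0.275862) = −0.75 · ln(0.632184) = −0.75 · (-0.458575) = 0.3439.

0.3439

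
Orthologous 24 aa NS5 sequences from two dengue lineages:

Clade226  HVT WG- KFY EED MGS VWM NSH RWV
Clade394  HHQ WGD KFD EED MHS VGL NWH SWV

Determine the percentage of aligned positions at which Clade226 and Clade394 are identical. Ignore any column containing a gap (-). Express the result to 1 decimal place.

Excluding the 1 gap column leaves 23 comparable sites.
Mismatches occur at site 2 (V→H), site 3 (T→Q), site 9 (Y→D), site 14 (G→H), site 17 (W→G), site 18 (M→L), site 20 (S→W), site 22 (R→S).
15 of the 23 comparable sites match, so the percent identity is 15/23 × 100 = 65.2%.

65.2%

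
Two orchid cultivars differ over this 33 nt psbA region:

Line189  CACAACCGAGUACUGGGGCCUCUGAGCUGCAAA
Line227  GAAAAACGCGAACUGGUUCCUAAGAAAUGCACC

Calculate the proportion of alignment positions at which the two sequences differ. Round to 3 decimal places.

Differing sites — 1:C/G; 3:C/A; 6:C/A; 9:A/C; 11:U/A; 17:G/U; 18:G/U; 22:C/A; 23:U/A; 26:G/A; 27:C/A; 32:A/C; 33:A/C.
There are 13 differences over 33 sites, so p = 13/33 = 0.394.

0.394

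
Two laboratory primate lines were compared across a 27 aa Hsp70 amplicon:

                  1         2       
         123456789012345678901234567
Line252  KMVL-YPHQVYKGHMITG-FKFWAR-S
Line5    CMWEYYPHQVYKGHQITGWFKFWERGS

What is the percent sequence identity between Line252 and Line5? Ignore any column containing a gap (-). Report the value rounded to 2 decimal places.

Excluding the 3 gap columns leaves 24 comparable sites.
Mismatches occur at site 1 (K/C), site 3 (V/W), site 4 (L/E), site 15 (M/Q), site 24 (A/E).
19 of the 24 comparable sites match, so the percent identity is 19/24 × 100 = 79.17%.

79.17%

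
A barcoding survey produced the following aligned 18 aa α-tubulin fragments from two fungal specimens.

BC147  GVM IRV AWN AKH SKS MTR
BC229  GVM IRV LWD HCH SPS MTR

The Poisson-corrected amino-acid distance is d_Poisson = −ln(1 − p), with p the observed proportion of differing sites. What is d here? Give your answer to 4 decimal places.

0.3254

Mismatches occur at site 7 (A/L), site 9 (N/D), site 10 (A/H), site 11 (K/C), site 14 (K/P).
p = 5/18 = 0.277778.
d = −ln(1 − 0.277778) = −ln(0.722222) = 0.3254.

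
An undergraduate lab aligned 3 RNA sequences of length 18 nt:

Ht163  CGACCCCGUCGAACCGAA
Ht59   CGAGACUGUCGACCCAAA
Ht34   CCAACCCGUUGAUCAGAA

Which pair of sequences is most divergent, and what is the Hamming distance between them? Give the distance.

Pairwise Hamming distances:
  Ht163 vs Ht59: 5
  Ht163 vs Ht34: 5
  Ht59 vs Ht34: 8
The largest is 8, between Ht59 and Ht34.

8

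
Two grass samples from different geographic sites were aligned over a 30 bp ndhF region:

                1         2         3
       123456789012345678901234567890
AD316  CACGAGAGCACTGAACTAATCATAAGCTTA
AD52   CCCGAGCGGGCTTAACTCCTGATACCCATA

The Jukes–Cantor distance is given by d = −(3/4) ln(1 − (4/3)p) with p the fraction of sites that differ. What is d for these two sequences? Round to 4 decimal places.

0.5034

Mismatches occur at site 2 (A→C), site 7 (A→C), site 9 (C→G), site 10 (A→G), site 13 (G→T), site 18 (A→C), site 19 (A→C), site 21 (C→G), site 25 (A→C), site 26 (G→C), site 28 (T→A).
p = 11/30 = 0.366667.
d = −0.75 · ln(1 − (4/3)·0.366667) = −0.75 · ln(0.511111) = −0.75 · (-0.671168) = 0.5034.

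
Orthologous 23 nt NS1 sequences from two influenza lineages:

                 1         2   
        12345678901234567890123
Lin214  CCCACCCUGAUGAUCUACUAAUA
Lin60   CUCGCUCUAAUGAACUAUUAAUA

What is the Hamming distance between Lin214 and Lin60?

6

The sequences differ at positions 2 (C/U), 4 (A/G), 6 (C/U), 9 (G/A), 14 (U/A), 18 (C/U).
That gives 6 mismatches out of 23 aligned sites, so the Hamming distance is 6.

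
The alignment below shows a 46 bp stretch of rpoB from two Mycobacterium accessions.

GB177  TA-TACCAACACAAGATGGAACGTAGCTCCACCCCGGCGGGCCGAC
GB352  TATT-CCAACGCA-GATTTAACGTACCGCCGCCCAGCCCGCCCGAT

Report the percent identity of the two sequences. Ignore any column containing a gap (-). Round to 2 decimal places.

74.42%

Excluding the 3 gap columns leaves 43 comparable sites.
Mismatches occur at site 11 (A→G), site 18 (G→T), site 19 (G→T), site 26 (G→C), site 28 (T→G), site 31 (A→G), site 35 (C→A), site 37 (G→C), site 39 (G→C), site 41 (G→C), site 46 (C→T).
32 of the 43 comparable sites match, so the percent identity is 32/43 × 100 = 74.42%.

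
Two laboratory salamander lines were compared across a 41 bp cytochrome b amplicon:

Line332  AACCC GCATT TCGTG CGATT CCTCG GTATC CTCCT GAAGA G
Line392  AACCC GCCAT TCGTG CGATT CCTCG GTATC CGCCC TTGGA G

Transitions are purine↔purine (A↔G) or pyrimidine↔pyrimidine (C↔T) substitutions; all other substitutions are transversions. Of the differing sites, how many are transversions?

5

The sequences differ at positions 8 (A/C, transversion), 9 (T/A, transversion), 32 (T/G, transversion), 35 (T/C, transition), 36 (G/T, transversion), 37 (A/T, transversion), 38 (A/G, transition).
Of the 7 differences, 2 transitions and 5 transversions, so the answer is 5.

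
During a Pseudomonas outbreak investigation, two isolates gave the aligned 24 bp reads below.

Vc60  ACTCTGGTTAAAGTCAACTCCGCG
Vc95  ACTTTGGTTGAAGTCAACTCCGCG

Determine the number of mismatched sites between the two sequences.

Mismatches occur at site 4 (C↔T), site 10 (A↔G).
That gives 2 mismatches out of 24 aligned sites, so the Hamming distance is 2.

2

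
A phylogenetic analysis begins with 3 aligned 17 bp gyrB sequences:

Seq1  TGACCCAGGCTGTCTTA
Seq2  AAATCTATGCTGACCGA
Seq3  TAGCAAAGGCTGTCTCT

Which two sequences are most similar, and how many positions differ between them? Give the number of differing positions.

Pairwise Hamming distances:
  Seq1 vs Seq2: 8
  Seq1 vs Seq3: 6
  Seq2 vs Seq3: 10
The smallest is 6, between Seq1 and Seq3.

6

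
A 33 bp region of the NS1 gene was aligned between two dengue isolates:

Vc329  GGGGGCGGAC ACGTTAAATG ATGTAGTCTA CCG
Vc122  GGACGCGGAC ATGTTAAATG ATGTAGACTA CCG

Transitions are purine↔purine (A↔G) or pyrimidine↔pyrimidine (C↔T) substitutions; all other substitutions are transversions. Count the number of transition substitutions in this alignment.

The sequences differ at positions 3 (G/A, transition), 4 (G/C, transversion), 12 (C/T, transition), 27 (T/A, transversion).
Of the 4 differences, 2 transitions and 2 transversions, so the answer is 2.

2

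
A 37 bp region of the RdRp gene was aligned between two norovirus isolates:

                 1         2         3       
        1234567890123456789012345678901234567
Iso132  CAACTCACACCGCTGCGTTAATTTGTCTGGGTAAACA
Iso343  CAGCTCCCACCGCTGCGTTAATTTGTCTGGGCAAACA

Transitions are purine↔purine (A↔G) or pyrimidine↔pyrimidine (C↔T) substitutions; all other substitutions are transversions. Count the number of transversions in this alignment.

The sequences differ at positions 3 (A/G, transition), 7 (A/C, transversion), 32 (T/C, transition).
Of the 3 differences, 2 transitions and 1 transversion, so the answer is 1.

1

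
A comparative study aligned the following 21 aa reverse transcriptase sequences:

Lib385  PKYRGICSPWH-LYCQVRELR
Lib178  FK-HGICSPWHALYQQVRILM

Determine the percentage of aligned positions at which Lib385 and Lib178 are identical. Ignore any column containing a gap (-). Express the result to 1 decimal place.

Excluding the 2 gap columns leaves 19 comparable sites.
Differing sites — 1:P/F; 4:R/H; 15:C/Q; 19:E/I; 21:R/M.
14 of the 19 comparable sites match, so the percent identity is 14/19 × 100 = 73.7%.

73.7%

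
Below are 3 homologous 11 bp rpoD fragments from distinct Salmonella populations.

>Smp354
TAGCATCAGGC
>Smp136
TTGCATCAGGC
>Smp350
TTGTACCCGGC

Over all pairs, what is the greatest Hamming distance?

4

Pairwise Hamming distances:
  Smp354 vs Smp136: 1
  Smp354 vs Smp350: 4
  Smp136 vs Smp350: 3
The largest is 4, between Smp354 and Smp350.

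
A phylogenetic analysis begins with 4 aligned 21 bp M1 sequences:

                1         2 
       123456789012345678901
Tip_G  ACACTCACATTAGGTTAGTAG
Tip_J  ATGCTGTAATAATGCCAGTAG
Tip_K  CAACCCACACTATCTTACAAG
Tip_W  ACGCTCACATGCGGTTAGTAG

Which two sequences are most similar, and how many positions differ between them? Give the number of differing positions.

3

Pairwise Hamming distances:
  Tip_G vs Tip_J: 9
  Tip_G vs Tip_K: 8
  Tip_G vs Tip_W: 3
  Tip_J vs Tip_K: 14
  Tip_J vs Tip_W: 9
  Tip_K vs Tip_W: 11
The smallest is 3, between Tip_G and Tip_W.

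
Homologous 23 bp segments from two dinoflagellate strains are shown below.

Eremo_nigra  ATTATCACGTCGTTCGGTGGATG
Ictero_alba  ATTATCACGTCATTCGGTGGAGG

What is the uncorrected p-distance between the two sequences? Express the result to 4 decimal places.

Mismatches occur at site 12 (G↔A), site 22 (T↔G).
There are 2 differences over 23 sites, so p = 2/23 = 0.0870.

0.0870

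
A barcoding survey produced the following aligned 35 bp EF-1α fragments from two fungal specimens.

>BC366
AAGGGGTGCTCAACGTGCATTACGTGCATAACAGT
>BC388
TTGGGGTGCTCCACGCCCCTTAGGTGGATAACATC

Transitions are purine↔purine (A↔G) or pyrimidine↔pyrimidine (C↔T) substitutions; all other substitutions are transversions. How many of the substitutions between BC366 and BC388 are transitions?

2

Mismatches occur at site 1 (A↔T, transversion), site 2 (A↔T, transversion), site 12 (A↔C, transversion), site 16 (T↔C, transition), site 17 (G↔C, transversion), site 19 (A↔C, transversion), site 23 (C↔G, transversion), site 27 (C↔G, transversion), site 34 (G↔T, transversion), site 35 (T↔C, transition).
Of the 10 differences, 2 transitions and 8 transversions, so the answer is 2.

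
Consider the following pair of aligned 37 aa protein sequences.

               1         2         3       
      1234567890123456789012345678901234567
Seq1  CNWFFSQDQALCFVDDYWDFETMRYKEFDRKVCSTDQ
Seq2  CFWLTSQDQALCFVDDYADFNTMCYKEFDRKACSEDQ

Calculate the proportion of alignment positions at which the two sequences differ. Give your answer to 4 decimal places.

0.2162

The sequences differ at positions 2 (N/F), 4 (F/L), 5 (F/T), 18 (W/A), 21 (E/N), 24 (R/C), 32 (V/A), 35 (T/E).
There are 8 differences over 37 sites, so p = 8/37 = 0.2162.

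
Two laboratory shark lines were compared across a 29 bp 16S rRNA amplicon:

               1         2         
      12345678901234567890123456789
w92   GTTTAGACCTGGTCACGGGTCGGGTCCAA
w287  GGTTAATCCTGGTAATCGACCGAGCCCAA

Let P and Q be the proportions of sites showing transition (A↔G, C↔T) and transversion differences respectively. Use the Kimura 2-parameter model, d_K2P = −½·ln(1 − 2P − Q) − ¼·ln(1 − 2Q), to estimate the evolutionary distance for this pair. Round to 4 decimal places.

Mismatches occur at site 2 (T/G, transversion), site 6 (G/A, transition), site 7 (A/T, transversion), site 14 (C/A, transversion), site 16 (C/T, transition), site 17 (G/C, transversion), site 19 (G/A, transition), site 20 (T/C, transition), site 23 (G/A, transition), site 25 (T/C, transition).
Of the 10 differences, 6 transitions and 4 transversions over 29 sites: P = 6/29 = 0.206897, Q = 4/29 = 0.137931.
d = −0.5·ln(0.448275) − 0.25·ln(0.724138) = −0.5·(-0.802348) − 0.25·(-0.322773) = 0.4819.

0.4819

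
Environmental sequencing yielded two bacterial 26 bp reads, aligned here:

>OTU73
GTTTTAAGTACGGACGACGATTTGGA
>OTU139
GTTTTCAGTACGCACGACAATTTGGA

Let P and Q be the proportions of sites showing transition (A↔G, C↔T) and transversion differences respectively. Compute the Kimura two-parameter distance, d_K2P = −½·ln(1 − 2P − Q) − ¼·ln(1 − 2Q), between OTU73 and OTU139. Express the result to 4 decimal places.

Differing sites — 6:A/C (Tv); 13:G/C (Tv); 19:G/A (Ti).
Of the 3 differences, 1 transition and 2 transversions over 26 sites: P = 1/26 = 0.038462, Q = 2/26 = 0.076923.
d = −0.5·ln(0.846153) − 0.25·ln(0.846154) = −0.5·(-0.167055) − 0.25·(-0.167054) = 0.1253.

0.1253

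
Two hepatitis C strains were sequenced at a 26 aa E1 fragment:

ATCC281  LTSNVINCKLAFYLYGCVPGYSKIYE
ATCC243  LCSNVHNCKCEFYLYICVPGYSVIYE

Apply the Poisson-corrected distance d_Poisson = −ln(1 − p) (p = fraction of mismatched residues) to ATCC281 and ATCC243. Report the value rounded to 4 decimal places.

Mismatches occur at site 2 (T→C), site 6 (I→H), site 10 (L→C), site 11 (A→E), site 16 (G→I), site 23 (K→V).
p = 6/26 = 0.230769.
d = −ln(1 − 0.230769) = −ln(0.769231) = 0.2624.

0.2624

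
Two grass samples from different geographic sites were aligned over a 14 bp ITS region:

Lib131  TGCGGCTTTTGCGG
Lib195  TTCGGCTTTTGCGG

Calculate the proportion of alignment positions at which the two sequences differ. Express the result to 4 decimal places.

A single mismatch occurs at site 2 (G↔T).
There are 1 differences over 14 sites, so p = 1/14 = 0.0714.

0.0714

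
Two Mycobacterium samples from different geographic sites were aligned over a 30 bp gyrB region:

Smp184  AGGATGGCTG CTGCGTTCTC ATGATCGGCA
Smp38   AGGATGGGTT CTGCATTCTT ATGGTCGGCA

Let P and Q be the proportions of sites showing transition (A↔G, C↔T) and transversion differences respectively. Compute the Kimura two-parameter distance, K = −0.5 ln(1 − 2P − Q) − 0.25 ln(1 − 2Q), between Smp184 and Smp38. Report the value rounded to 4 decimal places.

The sequences differ at positions 8 (C/G, transversion), 10 (G/T, transversion), 15 (G/A, transition), 20 (C/T, transition), 24 (A/G, transition).
Of the 5 differences, 3 transitions and 2 transversions over 30 sites: P = 3/30 = 0.100000, Q = 2/30 = 0.066667.
d = −0.5·ln(0.733333) − 0.25·ln(0.866666) = −0.5·(-0.310155) − 0.25·(-0.143102) = 0.1909.

0.1909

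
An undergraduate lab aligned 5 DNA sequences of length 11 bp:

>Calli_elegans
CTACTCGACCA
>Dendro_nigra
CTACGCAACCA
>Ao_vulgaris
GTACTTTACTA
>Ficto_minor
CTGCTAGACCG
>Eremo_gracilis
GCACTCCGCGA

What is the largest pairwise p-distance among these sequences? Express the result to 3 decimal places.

0.727

Pairwise Hamming distances:
  Calli_elegans vs Dendro_nigra: 2
  Calli_elegans vs Ao_vulgaris: 4
  Calli_elegans vs Ficto_minor: 3
  Calli_elegans vs Eremo_gracilis: 5
  Dendro_nigra vs Ao_vulgaris: 5
  Dendro_nigra vs Ficto_minor: 5
  Dendro_nigra vs Eremo_gracilis: 6
  Ao_vulgaris vs Ficto_minor: 6
  Ao_vulgaris vs Eremo_gracilis: 5
  Ficto_minor vs Eremo_gracilis: 8
The largest is 8 mismatches, between Ficto_minor and Eremo_gracilis; p = 8/11 = 0.727.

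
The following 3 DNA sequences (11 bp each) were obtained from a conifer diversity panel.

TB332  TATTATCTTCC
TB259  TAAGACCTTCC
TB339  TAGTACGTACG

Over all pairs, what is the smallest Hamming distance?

3

Pairwise Hamming distances:
  TB332 vs TB259: 3
  TB332 vs TB339: 5
  TB259 vs TB339: 5
The smallest is 3, between TB332 and TB259.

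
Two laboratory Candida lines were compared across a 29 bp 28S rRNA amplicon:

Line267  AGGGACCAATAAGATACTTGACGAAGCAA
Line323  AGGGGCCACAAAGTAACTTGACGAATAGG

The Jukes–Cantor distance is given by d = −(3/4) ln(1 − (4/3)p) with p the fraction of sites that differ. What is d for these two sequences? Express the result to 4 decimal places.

Differing sites — 5:A/G; 9:A/C; 10:T/A; 14:A/T; 15:T/A; 26:G/T; 27:C/A; 28:A/G; 29:A/G.
p = 9/29 = 0.310345.
d = −0.75 · ln(1 − (4/3)·0.310345) = −0.75 · ln(0.586207) = −0.75 · (-0.534082) = 0.4006.

0.4006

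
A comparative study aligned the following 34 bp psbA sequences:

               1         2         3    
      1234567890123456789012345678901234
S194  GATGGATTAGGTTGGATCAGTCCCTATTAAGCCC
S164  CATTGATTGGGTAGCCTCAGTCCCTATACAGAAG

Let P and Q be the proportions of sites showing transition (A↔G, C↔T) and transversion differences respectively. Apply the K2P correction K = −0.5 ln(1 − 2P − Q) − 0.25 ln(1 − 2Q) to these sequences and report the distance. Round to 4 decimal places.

0.4395

The sequences differ at positions 1 (G/C, transversion), 4 (G/T, transversion), 9 (A/G, transition), 13 (T/A, transversion), 15 (G/C, transversion), 16 (A/C, transversion), 28 (T/A, transversion), 29 (A/C, transversion), 32 (C/A, transversion), 33 (C/A, transversion), 34 (C/G, transversion).
Of the 11 differences, 1 transition and 10 transversions over 34 sites: P = 1/34 = 0.029412, Q = 10/34 = 0.294118.
d = −0.5·ln(0.647058) − 0.25·ln(0.411764) = −0.5·(-0.435319) − 0.25·(-0.887305) = 0.4395.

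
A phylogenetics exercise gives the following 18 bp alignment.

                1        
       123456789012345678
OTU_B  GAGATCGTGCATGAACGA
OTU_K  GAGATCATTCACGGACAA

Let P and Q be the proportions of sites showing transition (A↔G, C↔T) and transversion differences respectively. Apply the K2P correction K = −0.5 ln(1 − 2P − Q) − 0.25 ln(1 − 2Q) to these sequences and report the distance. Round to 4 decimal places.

Mismatches occur at site 7 (G→A, transition), site 9 (G→T, transversion), site 12 (T→C, transition), site 14 (A→G, transition), site 17 (G→A, transition).
Of the 5 differences, 4 transitions and 1 transversion over 18 sites: P = 4/18 = 0.222222, Q = 1/18 = 0.055556.
d = −0.5·ln(0.500000) − 0.25·ln(0.888888) = −0.5·(-0.693147) − 0.25·(-0.117784) = 0.3760.

0.3760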